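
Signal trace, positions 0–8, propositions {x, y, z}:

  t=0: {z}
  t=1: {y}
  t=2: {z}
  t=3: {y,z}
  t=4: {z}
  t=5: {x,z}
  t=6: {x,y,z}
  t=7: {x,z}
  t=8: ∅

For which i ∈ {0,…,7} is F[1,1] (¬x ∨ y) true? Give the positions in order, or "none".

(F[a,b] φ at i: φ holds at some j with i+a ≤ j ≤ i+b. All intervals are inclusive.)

Evaluate at each i in [0,7]:
  i=0: ✓ (witness j=1)
  i=1: ✓ (witness j=2)
  i=2: ✓ (witness j=3)
  i=3: ✓ (witness j=4)
  i=4: ✗ (none in [5,5])
  i=5: ✓ (witness j=6)
  i=6: ✗ (none in [7,7])
  i=7: ✓ (witness j=8)

0, 1, 2, 3, 5, 7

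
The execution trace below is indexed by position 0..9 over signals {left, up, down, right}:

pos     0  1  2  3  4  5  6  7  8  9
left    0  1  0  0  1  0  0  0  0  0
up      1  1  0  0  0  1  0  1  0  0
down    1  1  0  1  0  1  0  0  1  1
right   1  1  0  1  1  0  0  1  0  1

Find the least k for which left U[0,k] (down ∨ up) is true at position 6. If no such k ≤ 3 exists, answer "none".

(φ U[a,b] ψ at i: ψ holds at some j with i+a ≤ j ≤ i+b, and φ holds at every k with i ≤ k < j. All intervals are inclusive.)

none

Need earliest j ≥ 6 with (down ∨ up), and left at every k in [6,j-1].
  j=6: rhs fails.
  j=7: rhs holds but lhs fails at k=6.
  j=8: rhs holds but lhs fails at k=6.
  j=9: rhs holds but lhs fails at k=6.
No witness within the range → none.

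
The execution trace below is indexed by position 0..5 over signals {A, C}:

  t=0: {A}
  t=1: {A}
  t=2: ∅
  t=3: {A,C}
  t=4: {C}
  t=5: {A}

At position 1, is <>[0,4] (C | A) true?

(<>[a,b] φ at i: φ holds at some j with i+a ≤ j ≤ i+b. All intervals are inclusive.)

Check (C | A) at each j in [1,5]:
  j=1: true
  j=2: false
  j=3: true
  j=4: true
  j=5: true
Found at j=1 → formula holds.

True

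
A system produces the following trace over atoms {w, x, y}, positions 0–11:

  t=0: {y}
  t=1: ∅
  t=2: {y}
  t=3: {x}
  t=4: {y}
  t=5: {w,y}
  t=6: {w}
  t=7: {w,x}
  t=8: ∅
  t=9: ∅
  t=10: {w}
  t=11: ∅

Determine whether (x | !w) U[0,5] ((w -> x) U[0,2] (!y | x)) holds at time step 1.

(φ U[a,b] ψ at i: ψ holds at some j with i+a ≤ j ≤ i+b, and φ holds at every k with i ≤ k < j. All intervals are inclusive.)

Need some j in [1,6] with ((w -> x) U[0,2] (!y | x)), and (x | !w) at every k in [1,j-1].
  j=1: ((w -> x) U[0,2] (!y | x)) holds; no prefix to check → satisfied.

True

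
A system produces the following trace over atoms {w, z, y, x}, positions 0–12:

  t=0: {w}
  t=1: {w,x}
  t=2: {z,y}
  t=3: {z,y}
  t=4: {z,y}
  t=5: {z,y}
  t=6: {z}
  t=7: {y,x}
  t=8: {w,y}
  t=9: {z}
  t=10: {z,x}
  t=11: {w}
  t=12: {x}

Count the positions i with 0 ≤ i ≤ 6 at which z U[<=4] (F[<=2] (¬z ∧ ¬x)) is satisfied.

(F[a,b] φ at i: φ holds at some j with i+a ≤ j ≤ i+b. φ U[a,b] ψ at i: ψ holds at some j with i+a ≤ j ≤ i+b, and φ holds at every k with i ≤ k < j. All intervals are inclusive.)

6

Evaluate at each i in [0,6]:
  i=0: ✓ (rhs at j=0)
  i=1: ✗ (no rhs in [1,5])
  i=2: ✓ (rhs at j=6; lhs holds on [2,5])
  i=3: ✓ (rhs at j=6; lhs holds on [3,5])
  i=4: ✓ (rhs at j=6; lhs holds on [4,5])
  i=5: ✓ (rhs at j=6; lhs holds on [5,5])
  i=6: ✓ (rhs at j=6)
Positions where it holds: {0, 2, 3, 4, 5, 6} → 6.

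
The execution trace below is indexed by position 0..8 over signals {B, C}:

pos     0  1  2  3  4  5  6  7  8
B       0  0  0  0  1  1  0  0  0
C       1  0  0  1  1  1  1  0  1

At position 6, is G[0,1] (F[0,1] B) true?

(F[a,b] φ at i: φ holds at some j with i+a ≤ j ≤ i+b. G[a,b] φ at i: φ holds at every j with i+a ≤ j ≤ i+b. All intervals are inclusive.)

Check F[0,1] B at every j in [6,7]:
  j=6: fails (none in [6,7])
  j=7: fails (none in [7,8])
Fails at j=6 → formula fails.

False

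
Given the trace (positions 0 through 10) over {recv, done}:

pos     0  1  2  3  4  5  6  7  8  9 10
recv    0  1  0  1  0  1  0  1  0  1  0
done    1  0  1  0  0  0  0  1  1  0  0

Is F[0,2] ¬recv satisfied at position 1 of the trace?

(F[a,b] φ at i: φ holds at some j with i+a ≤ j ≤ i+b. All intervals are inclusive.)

True

Check ¬recv at each j in [1,3]:
  j=1: false
  j=2: true
  j=3: false
Found at j=2 → formula holds.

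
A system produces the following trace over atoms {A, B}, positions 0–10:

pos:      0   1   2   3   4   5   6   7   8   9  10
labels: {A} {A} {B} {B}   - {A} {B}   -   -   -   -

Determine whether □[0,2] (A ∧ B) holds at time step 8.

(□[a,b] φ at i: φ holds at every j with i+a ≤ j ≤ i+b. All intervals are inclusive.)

Check (A ∧ B) at every j in [8,10]:
  j=8: false
  j=9: false
  j=10: false
Fails at j=8 → formula fails.

Does not hold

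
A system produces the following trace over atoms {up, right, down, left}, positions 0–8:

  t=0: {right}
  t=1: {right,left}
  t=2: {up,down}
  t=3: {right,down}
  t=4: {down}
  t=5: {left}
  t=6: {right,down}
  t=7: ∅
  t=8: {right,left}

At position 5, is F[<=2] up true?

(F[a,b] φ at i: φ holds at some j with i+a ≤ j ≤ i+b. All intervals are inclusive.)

No

Check up at each j in [5,7]:
  j=5: false
  j=6: false
  j=7: false
No position in the window satisfies it → formula fails.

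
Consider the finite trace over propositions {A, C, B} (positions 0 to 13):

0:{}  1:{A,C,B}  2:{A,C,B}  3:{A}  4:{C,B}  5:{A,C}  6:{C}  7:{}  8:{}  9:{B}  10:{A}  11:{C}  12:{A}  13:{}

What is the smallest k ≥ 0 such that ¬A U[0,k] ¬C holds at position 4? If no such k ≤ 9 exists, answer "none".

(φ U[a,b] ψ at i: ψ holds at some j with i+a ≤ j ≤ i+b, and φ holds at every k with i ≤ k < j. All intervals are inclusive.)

Need earliest j ≥ 4 with ¬C, and ¬A at every k in [4,j-1].
  j=4: rhs fails.
  j=5: rhs fails.
  j=6: rhs fails.
  j=7: rhs holds but lhs fails at k=5.
  j=8: rhs holds but lhs fails at k=5.
  j=9: rhs holds but lhs fails at k=5.
  j=10: rhs holds but lhs fails at k=5.
  j=11: rhs fails.
  j=12: rhs holds but lhs fails at k=5.
  j=13: rhs holds but lhs fails at k=5.
No witness within the range → none.

none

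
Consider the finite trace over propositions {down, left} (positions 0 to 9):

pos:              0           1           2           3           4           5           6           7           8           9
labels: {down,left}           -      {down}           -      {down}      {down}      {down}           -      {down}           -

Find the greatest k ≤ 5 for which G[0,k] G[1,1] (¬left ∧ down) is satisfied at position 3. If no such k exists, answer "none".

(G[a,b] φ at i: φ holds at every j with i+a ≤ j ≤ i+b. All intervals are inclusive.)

2

G[1,1] (¬left ∧ down) must hold from j=3 onward; find where it first fails.
  j=3: holds
  j=4: holds
  j=5: holds
  j=6: fails
Holds on [3,5], so largest k = 2.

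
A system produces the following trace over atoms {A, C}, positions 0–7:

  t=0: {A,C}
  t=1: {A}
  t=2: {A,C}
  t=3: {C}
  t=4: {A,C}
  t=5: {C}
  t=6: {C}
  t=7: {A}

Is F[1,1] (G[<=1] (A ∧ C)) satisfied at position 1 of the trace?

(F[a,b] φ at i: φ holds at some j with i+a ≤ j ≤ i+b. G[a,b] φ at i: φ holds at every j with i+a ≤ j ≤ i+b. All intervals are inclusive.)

False

Check G[<=1] (A ∧ C) at each j in [2,2]:
  j=2: fails at 3
No position in the window satisfies it → formula fails.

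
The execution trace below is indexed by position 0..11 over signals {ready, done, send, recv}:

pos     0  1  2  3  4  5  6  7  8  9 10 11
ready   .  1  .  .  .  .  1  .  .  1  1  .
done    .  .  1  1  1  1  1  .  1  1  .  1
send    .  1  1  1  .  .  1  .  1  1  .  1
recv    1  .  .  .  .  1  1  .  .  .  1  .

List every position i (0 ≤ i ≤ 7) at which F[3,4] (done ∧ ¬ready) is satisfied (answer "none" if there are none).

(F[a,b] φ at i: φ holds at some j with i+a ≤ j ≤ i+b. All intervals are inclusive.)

0, 1, 2, 4, 5, 7

Evaluate at each i in [0,7]:
  i=0: ✓ (witness j=3)
  i=1: ✓ (witness j=4)
  i=2: ✓ (witness j=5)
  i=3: ✗ (none in [6,7])
  i=4: ✓ (witness j=8)
  i=5: ✓ (witness j=8)
  i=6: ✗ (none in [9,10])
  i=7: ✓ (witness j=11)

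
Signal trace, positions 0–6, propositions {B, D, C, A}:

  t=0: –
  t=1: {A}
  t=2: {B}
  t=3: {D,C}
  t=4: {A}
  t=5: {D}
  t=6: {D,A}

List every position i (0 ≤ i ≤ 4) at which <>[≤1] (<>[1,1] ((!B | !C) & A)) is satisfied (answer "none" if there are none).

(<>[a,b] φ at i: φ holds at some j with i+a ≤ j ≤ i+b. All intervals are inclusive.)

0, 2, 3, 4

Evaluate at each i in [0,4]:
  i=0: ✓ (witness j=0)
  i=1: ✗ (none in [1,2])
  i=2: ✓ (witness j=3)
  i=3: ✓ (witness j=3)
  i=4: ✓ (witness j=5)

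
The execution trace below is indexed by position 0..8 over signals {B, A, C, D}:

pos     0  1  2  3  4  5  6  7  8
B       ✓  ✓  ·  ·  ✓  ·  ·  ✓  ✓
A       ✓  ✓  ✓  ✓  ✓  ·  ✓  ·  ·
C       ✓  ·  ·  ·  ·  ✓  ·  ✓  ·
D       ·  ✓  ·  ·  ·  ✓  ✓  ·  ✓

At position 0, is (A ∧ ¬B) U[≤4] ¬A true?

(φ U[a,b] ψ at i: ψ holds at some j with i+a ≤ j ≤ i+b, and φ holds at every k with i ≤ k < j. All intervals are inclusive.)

No

Need some j in [0,4] with ¬A, and (A ∧ ¬B) at every k in [0,j-1].
  j=0: ¬A false.
  j=1: ¬A false.
  j=2: ¬A false.
  j=3: ¬A false.
  j=4: ¬A false.
No j in the window works → until fails.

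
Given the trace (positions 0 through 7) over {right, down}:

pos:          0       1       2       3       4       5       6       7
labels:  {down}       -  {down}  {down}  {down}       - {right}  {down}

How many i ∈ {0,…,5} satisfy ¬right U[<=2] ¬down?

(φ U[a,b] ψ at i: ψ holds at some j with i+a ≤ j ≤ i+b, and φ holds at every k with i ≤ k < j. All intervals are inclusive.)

5

Evaluate at each i in [0,5]:
  i=0: ✓ (rhs at j=1; lhs holds on [0,0])
  i=1: ✓ (rhs at j=1)
  i=2: ✗ (no rhs in [2,4])
  i=3: ✓ (rhs at j=5; lhs holds on [3,4])
  i=4: ✓ (rhs at j=5; lhs holds on [4,4])
  i=5: ✓ (rhs at j=5)
Positions where it holds: {0, 1, 3, 4, 5} → 5.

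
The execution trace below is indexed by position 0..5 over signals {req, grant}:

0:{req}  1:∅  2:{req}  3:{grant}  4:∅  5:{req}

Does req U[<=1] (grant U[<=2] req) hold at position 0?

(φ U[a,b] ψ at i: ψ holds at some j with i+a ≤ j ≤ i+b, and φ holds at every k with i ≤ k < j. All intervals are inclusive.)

Need some j in [0,1] with (grant U[<=2] req), and req at every k in [0,j-1].
  j=0: (grant U[<=2] req) holds; no prefix to check → satisfied.

True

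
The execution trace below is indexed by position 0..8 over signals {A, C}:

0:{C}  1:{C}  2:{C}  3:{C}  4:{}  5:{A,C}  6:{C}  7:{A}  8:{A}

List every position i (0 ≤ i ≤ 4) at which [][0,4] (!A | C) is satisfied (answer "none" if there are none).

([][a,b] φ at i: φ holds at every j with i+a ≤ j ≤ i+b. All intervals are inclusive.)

0, 1, 2

Evaluate at each i in [0,4]:
  i=0: ✓ (all of [0,4])
  i=1: ✓ (all of [1,5])
  i=2: ✓ (all of [2,6])
  i=3: ✗ (fails at j=7)
  i=4: ✗ (fails at j=7)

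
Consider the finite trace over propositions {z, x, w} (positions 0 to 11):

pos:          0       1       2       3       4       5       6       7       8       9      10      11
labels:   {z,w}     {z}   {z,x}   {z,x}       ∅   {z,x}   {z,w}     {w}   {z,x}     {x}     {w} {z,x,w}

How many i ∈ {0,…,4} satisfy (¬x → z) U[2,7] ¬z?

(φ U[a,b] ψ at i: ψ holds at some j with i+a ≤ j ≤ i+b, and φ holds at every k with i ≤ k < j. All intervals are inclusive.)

Evaluate at each i in [0,4]:
  i=0: ✓ (rhs at j=4; lhs holds on [0,3])
  i=1: ✓ (rhs at j=4; lhs holds on [1,3])
  i=2: ✓ (rhs at j=4; lhs holds on [2,3])
  i=3: ✗ (lhs fails at k=4 before rhs at j=7)
  i=4: ✗ (lhs fails at k=4 before rhs at j=7)
Positions where it holds: {0, 1, 2} → 3.

3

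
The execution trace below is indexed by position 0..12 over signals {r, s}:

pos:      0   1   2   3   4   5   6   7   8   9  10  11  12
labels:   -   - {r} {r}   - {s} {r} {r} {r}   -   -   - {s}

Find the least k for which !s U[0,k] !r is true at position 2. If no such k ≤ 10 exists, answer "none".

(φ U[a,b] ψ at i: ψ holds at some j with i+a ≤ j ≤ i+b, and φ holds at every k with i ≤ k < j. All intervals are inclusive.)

2

Need earliest j ≥ 2 with !r, and !s at every k in [2,j-1].
  j=2: rhs fails.
  j=3: rhs fails.
  j=4: rhs holds; lhs holds on [2,3]. k = 2.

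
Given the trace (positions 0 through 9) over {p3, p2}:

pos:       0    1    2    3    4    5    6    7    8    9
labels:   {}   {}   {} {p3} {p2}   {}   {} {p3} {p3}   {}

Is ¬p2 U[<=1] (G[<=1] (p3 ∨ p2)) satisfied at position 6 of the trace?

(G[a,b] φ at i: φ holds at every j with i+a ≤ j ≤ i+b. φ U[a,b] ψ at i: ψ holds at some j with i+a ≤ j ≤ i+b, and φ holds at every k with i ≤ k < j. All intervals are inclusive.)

True

Need some j in [6,7] with G[<=1] (p3 ∨ p2), and ¬p2 at every k in [6,j-1].
  j=6: G[<=1] (p3 ∨ p2) — fails at 6.
  j=7: G[<=1] (p3 ∨ p2) holds; ¬p2 holds at every k in [6,6] → satisfied.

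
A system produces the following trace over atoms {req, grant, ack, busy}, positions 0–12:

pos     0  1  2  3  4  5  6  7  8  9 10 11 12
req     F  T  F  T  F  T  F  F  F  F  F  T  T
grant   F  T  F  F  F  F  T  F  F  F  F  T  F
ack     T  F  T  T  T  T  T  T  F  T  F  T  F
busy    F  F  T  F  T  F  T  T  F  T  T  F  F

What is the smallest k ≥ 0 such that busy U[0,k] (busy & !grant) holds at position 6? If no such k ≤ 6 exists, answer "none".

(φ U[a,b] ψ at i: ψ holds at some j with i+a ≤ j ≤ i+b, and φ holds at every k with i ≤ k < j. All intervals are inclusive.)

1

Need earliest j ≥ 6 with (busy & !grant), and busy at every k in [6,j-1].
  j=6: rhs fails.
  j=7: rhs holds; lhs holds on [6,6]. k = 1.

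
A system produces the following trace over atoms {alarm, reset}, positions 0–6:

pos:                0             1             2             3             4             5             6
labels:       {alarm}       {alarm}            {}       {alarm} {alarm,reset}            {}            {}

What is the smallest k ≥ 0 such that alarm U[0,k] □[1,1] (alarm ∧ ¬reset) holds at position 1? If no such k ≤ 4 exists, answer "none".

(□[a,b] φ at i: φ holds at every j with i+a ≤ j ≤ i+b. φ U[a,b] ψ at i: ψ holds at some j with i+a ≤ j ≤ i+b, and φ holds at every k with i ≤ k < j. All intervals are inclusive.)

Need earliest j ≥ 1 with □[1,1] (alarm ∧ ¬reset), and alarm at every k in [1,j-1].
  j=1: rhs fails.
  j=2: rhs holds; lhs holds on [1,1]. k = 1.

1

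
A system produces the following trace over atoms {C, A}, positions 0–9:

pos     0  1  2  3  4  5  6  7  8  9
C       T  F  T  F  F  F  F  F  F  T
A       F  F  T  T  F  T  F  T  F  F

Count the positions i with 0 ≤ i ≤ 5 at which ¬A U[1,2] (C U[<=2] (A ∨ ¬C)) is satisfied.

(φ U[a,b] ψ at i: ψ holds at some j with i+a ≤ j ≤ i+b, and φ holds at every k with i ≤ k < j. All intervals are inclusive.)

3

Evaluate at each i in [0,5]:
  i=0: ✓ (rhs at j=1; lhs holds on [0,0])
  i=1: ✓ (rhs at j=2; lhs holds on [1,1])
  i=2: ✗ (lhs fails at k=2 before rhs at j=3)
  i=3: ✗ (lhs fails at k=3 before rhs at j=4)
  i=4: ✓ (rhs at j=5; lhs holds on [4,4])
  i=5: ✗ (lhs fails at k=5 before rhs at j=6)
Positions where it holds: {0, 1, 4} → 3.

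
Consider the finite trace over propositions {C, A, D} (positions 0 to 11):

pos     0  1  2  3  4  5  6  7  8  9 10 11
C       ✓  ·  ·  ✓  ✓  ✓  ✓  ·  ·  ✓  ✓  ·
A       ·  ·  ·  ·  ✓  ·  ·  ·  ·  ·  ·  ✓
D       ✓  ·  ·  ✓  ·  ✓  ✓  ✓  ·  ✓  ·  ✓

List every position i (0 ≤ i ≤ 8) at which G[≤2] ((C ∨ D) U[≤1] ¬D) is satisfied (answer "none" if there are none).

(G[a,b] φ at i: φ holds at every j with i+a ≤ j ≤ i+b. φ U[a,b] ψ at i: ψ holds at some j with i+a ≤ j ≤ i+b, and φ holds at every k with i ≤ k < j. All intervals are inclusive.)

0, 1, 2, 7, 8

Evaluate at each i in [0,8]:
  i=0: ✓ (all of [0,2])
  i=1: ✓ (all of [1,3])
  i=2: ✓ (all of [2,4])
  i=3: ✗ (fails at j=5)
  i=4: ✗ (fails at j=5)
  i=5: ✗ (fails at j=5)
  i=6: ✗ (fails at j=6)
  i=7: ✓ (all of [7,9])
  i=8: ✓ (all of [8,10])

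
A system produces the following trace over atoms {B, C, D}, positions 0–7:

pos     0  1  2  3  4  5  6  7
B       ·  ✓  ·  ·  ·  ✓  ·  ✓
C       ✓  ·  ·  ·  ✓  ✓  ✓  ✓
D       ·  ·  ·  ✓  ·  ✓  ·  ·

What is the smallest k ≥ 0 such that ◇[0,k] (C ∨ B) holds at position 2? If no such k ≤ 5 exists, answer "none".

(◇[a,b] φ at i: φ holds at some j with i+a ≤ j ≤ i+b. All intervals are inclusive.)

Scan j = 2,3,… for (C ∨ B):
  j=2: fails
  j=3: fails
  j=4: holds
First hit at j=4, so smallest k = 4-2 = 2.

2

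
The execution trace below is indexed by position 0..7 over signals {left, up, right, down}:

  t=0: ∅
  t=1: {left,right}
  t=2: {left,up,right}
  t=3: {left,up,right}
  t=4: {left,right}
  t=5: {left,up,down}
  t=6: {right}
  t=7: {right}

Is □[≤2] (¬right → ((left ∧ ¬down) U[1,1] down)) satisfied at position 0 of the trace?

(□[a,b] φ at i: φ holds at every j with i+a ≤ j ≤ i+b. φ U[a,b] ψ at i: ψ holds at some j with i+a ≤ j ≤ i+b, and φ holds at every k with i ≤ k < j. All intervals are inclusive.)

No

Check (¬right → ((left ∧ ¬down) U[1,1] down)) at every j in [0,2]:
  j=0: antecedent true; consequent fails → ✗
  j=1: antecedent false → ✓
  j=2: antecedent false → ✓
Fails at j=0 → formula fails.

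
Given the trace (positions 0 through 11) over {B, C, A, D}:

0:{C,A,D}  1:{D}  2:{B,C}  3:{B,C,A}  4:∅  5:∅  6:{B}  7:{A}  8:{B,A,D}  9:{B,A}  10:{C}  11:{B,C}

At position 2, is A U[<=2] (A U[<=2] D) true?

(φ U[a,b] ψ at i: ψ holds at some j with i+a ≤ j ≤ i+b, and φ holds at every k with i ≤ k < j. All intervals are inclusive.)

False

Need some j in [2,4] with (A U[<=2] D), and A at every k in [2,j-1].
  j=2: (A U[<=2] D) — fails.
  j=3: (A U[<=2] D) — fails.
  j=4: (A U[<=2] D) — fails.
No j in the window works → until fails.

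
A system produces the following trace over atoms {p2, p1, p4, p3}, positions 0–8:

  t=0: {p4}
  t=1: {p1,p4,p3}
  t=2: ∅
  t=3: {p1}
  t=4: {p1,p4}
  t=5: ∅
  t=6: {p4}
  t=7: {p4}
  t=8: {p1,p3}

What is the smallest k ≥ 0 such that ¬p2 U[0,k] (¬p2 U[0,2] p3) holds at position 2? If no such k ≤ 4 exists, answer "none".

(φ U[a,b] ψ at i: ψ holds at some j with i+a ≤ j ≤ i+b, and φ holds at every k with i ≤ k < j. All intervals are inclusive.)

Need earliest j ≥ 2 with (¬p2 U[0,2] p3), and ¬p2 at every k in [2,j-1].
  j=2: rhs fails.
  j=3: rhs fails.
  j=4: rhs fails.
  j=5: rhs fails.
  j=6: rhs holds; lhs holds on [2,5]. k = 4.

4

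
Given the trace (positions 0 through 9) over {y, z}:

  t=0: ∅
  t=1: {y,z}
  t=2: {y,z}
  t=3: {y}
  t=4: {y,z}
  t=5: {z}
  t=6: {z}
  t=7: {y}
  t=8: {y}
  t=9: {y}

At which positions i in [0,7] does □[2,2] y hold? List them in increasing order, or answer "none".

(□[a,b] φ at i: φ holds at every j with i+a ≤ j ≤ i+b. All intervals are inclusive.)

Evaluate at each i in [0,7]:
  i=0: ✓ (all of [2,2])
  i=1: ✓ (all of [3,3])
  i=2: ✓ (all of [4,4])
  i=3: ✗ (fails at j=5)
  i=4: ✗ (fails at j=6)
  i=5: ✓ (all of [7,7])
  i=6: ✓ (all of [8,8])
  i=7: ✓ (all of [9,9])

0, 1, 2, 5, 6, 7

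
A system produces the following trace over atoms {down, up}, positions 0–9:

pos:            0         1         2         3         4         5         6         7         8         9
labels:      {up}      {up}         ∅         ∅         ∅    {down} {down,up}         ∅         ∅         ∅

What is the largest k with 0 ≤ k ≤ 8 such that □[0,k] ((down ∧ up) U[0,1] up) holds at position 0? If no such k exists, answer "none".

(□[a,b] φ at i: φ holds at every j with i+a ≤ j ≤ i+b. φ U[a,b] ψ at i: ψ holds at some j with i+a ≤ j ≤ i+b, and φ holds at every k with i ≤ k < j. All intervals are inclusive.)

1

((down ∧ up) U[0,1] up) must hold from j=0 onward; find where it first fails.
  j=0: holds
  j=1: holds
  j=2: fails
Holds on [0,1], so largest k = 1.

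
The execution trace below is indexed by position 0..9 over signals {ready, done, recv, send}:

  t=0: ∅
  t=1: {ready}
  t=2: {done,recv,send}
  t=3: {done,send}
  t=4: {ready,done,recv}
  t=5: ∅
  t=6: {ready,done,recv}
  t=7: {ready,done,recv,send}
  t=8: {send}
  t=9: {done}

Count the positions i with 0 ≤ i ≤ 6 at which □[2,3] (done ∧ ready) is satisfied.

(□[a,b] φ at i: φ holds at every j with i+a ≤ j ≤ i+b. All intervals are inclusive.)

Evaluate at each i in [0,6]:
  i=0: ✗ (fails at j=2)
  i=1: ✗ (fails at j=3)
  i=2: ✗ (fails at j=5)
  i=3: ✗ (fails at j=5)
  i=4: ✓ (all of [6,7])
  i=5: ✗ (fails at j=8)
  i=6: ✗ (fails at j=8)
Positions where it holds: {4} → 1.

1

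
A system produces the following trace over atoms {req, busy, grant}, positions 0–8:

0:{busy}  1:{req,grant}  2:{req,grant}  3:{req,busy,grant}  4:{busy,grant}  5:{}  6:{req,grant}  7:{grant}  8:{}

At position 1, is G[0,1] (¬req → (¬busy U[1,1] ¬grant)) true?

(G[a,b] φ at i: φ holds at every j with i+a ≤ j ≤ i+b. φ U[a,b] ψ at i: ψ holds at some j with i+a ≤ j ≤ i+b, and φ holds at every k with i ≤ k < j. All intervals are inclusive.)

Holds

Check (¬req → (¬busy U[1,1] ¬grant)) at every j in [1,2]:
  j=1: antecedent false → ✓
  j=2: antecedent false → ✓
All positions satisfy it → formula holds.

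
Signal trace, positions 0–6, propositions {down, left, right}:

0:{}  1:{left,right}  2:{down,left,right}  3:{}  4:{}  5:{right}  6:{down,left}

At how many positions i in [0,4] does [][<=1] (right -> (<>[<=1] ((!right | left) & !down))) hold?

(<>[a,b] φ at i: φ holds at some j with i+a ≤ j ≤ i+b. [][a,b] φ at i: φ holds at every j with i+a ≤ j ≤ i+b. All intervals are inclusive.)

4

Evaluate at each i in [0,4]:
  i=0: ✓ (all of [0,1])
  i=1: ✓ (all of [1,2])
  i=2: ✓ (all of [2,3])
  i=3: ✓ (all of [3,4])
  i=4: ✗ (fails at j=5)
Positions where it holds: {0, 1, 2, 3} → 4.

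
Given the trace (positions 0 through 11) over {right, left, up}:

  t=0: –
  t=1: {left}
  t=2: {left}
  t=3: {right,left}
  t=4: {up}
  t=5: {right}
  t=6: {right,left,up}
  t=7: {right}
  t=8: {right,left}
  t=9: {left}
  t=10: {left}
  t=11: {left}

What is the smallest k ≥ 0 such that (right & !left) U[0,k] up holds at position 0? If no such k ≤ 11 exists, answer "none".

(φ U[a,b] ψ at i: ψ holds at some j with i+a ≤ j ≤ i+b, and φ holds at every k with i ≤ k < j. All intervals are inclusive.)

none

Need earliest j ≥ 0 with up, and (right & !left) at every k in [0,j-1].
  j=0: rhs fails.
  j=1: rhs fails.
  j=2: rhs fails.
  j=3: rhs fails.
  j=4: rhs holds but lhs fails at k=0.
  j=5: rhs fails.
  j=6: rhs holds but lhs fails at k=0.
  j=7: rhs fails.
  j=8: rhs fails.
  j=9: rhs fails.
  j=10: rhs fails.
  j=11: rhs fails.
No witness within the range → none.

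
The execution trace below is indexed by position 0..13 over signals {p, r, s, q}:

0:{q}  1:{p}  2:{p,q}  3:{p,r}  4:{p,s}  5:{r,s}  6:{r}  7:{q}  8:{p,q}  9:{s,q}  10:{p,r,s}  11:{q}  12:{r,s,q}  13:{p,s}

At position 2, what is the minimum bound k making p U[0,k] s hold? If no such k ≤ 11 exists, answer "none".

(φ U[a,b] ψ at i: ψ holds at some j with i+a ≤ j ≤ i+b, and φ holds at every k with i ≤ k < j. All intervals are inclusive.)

Need earliest j ≥ 2 with s, and p at every k in [2,j-1].
  j=2: rhs fails.
  j=3: rhs fails.
  j=4: rhs holds; lhs holds on [2,3]. k = 2.

2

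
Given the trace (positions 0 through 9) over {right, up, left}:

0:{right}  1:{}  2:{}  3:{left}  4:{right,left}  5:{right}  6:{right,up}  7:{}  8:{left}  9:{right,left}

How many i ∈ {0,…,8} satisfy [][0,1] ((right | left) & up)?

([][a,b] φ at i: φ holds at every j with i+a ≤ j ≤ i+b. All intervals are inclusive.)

Evaluate at each i in [0,8]:
  i=0: ✗ (fails at j=0)
  i=1: ✗ (fails at j=1)
  i=2: ✗ (fails at j=2)
  i=3: ✗ (fails at j=3)
  i=4: ✗ (fails at j=4)
  i=5: ✗ (fails at j=5)
  i=6: ✗ (fails at j=7)
  i=7: ✗ (fails at j=7)
  i=8: ✗ (fails at j=8)
Positions where it holds: {} → 0.

0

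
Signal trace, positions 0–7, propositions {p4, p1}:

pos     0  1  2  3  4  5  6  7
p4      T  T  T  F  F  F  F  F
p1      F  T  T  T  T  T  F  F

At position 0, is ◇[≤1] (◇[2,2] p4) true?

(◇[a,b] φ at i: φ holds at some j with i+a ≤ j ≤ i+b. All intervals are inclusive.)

Check ◇[2,2] p4 at each j in [0,1]:
  j=0: holds (witness at 2)
  j=1: fails (none in [3,3])
Found at j=0 → formula holds.

Yes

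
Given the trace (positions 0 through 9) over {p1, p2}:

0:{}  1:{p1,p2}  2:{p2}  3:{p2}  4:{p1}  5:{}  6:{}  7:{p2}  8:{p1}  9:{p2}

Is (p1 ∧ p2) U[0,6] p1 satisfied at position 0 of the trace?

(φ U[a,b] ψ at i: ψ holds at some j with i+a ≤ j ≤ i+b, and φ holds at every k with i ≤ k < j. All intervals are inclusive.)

Does not hold

Need some j in [0,6] with p1, and (p1 ∧ p2) at every k in [0,j-1].
  j=0: p1 false.
  j=1: p1 holds, but (p1 ∧ p2) fails at k=0 → not this j.
  j=2: p1 false.
  j=3: p1 false.
  j=4: p1 holds, but (p1 ∧ p2) fails at k=0 → not this j.
  j=5: p1 false.
  j=6: p1 false.
No j in the window works → until fails.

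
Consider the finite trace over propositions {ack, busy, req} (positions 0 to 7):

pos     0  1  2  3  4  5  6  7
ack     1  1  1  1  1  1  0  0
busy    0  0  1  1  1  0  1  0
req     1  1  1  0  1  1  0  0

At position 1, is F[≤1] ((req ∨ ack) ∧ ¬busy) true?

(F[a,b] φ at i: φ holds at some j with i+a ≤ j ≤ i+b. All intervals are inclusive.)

Check ((req ∨ ack) ∧ ¬busy) at each j in [1,2]:
  j=1: true
  j=2: false
Found at j=1 → formula holds.

True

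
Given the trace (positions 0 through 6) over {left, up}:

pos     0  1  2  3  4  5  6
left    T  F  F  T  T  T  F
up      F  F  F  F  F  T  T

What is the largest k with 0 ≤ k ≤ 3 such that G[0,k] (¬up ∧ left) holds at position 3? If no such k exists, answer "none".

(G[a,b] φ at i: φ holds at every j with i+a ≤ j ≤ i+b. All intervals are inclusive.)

1

(¬up ∧ left) must hold from j=3 onward; find where it first fails.
  j=3: holds
  j=4: holds
  j=5: fails
Holds on [3,4], so largest k = 1.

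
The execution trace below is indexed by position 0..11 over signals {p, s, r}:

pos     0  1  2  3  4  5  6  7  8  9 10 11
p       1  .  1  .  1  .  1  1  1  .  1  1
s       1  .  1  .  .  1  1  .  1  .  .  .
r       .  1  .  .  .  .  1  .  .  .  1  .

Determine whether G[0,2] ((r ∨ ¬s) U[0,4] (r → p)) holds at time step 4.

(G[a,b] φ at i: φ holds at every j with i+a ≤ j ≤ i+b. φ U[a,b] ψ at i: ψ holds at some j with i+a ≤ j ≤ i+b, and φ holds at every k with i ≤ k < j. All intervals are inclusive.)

Yes

Check ((r ∨ ¬s) U[0,4] (r → p)) at every j in [4,6]:
  j=4: holds
  j=5: holds
  j=6: holds
All positions satisfy it → formula holds.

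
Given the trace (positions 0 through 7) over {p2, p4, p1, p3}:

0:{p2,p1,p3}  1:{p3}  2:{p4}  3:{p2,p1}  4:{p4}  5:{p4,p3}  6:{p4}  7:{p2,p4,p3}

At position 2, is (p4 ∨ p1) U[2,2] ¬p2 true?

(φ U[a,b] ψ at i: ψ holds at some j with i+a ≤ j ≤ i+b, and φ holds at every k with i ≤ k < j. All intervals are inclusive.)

Need some j in [4,4] with ¬p2, and (p4 ∨ p1) at every k in [2,j-1].
  j=4: ¬p2 holds; (p4 ∨ p1) holds at every k in [2,3] → satisfied.

Holds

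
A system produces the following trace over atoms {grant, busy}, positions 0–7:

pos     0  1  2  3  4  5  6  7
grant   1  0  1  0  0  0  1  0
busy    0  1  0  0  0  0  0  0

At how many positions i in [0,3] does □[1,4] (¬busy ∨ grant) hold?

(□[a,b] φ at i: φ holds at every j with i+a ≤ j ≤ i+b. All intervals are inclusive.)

Evaluate at each i in [0,3]:
  i=0: ✗ (fails at j=1)
  i=1: ✓ (all of [2,5])
  i=2: ✓ (all of [3,6])
  i=3: ✓ (all of [4,7])
Positions where it holds: {1, 2, 3} → 3.

3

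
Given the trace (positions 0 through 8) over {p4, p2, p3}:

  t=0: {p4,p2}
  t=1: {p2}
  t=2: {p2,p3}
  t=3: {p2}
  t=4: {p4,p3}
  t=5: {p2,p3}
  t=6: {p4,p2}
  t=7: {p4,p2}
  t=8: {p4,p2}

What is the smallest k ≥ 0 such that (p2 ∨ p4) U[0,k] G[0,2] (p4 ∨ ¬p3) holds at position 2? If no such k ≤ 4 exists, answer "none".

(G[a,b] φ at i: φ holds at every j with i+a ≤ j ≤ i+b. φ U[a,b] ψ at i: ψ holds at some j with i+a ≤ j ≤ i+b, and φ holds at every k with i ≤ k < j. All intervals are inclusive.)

Need earliest j ≥ 2 with G[0,2] (p4 ∨ ¬p3), and (p2 ∨ p4) at every k in [2,j-1].
  j=2: rhs fails.
  j=3: rhs fails.
  j=4: rhs fails.
  j=5: rhs fails.
  j=6: rhs holds; lhs holds on [2,5]. k = 4.

4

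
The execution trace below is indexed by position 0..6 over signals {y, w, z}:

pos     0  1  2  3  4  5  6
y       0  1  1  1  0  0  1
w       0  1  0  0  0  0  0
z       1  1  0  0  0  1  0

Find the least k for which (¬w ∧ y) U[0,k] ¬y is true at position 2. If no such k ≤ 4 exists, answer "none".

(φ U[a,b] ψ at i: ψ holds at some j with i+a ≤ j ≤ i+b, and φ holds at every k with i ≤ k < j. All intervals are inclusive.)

Need earliest j ≥ 2 with ¬y, and (¬w ∧ y) at every k in [2,j-1].
  j=2: rhs fails.
  j=3: rhs fails.
  j=4: rhs holds; lhs holds on [2,3]. k = 2.

2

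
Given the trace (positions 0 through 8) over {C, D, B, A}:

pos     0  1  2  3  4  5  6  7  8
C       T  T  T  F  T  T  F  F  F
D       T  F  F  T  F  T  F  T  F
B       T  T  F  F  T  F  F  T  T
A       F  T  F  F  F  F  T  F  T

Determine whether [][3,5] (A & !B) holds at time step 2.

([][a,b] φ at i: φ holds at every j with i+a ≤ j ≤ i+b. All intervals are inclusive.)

No

Check (A & !B) at every j in [5,7]:
  j=5: false
  j=6: true
  j=7: false
Fails at j=5 → formula fails.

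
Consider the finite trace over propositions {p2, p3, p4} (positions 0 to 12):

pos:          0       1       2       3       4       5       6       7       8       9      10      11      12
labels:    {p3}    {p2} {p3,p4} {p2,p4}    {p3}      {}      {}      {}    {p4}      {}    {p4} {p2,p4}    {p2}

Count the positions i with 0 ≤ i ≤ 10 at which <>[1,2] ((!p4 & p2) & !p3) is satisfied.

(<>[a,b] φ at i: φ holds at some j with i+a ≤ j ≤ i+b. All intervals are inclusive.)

Evaluate at each i in [0,10]:
  i=0: ✓ (witness j=1)
  i=1: ✗ (none in [2,3])
  i=2: ✗ (none in [3,4])
  i=3: ✗ (none in [4,5])
  i=4: ✗ (none in [5,6])
  i=5: ✗ (none in [6,7])
  i=6: ✗ (none in [7,8])
  i=7: ✗ (none in [8,9])
  i=8: ✗ (none in [9,10])
  i=9: ✗ (none in [10,11])
  i=10: ✓ (witness j=12)
Positions where it holds: {0, 10} → 2.

2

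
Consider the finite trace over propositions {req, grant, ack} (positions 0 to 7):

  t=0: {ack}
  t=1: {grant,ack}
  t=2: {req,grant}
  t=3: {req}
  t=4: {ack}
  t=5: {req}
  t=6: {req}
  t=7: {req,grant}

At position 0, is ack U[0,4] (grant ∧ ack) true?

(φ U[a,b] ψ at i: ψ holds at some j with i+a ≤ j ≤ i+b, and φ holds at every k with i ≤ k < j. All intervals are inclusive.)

True

Need some j in [0,4] with (grant ∧ ack), and ack at every k in [0,j-1].
  j=0: (grant ∧ ack) false.
  j=1: (grant ∧ ack) holds; ack holds at every k in [0,0] → satisfied.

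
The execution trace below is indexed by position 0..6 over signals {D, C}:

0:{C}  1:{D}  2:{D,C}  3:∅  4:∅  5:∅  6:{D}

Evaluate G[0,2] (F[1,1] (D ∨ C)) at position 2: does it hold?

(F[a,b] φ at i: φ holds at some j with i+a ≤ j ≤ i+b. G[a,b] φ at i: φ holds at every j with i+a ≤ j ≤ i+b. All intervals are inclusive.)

Does not hold

Check F[1,1] (D ∨ C) at every j in [2,4]:
  j=2: fails (none in [3,3])
  j=3: fails (none in [4,4])
  j=4: fails (none in [5,5])
Fails at j=2 → formula fails.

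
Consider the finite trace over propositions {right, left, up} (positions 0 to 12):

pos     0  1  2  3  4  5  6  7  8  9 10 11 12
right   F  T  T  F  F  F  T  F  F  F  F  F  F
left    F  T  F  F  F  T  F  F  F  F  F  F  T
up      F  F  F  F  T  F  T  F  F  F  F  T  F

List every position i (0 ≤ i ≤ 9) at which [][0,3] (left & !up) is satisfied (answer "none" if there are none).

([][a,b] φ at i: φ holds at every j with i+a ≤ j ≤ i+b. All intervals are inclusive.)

none

Evaluate at each i in [0,9]:
  i=0: ✗ (fails at j=0)
  i=1: ✗ (fails at j=2)
  i=2: ✗ (fails at j=2)
  i=3: ✗ (fails at j=3)
  i=4: ✗ (fails at j=4)
  i=5: ✗ (fails at j=6)
  i=6: ✗ (fails at j=6)
  i=7: ✗ (fails at j=7)
  i=8: ✗ (fails at j=8)
  i=9: ✗ (fails at j=9)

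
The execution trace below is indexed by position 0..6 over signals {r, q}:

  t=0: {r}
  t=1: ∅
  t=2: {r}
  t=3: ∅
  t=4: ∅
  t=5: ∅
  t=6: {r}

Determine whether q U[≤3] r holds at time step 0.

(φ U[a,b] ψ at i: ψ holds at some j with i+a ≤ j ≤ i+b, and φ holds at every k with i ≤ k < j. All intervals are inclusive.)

True

Need some j in [0,3] with r, and q at every k in [0,j-1].
  j=0: r holds; no prefix to check → satisfied.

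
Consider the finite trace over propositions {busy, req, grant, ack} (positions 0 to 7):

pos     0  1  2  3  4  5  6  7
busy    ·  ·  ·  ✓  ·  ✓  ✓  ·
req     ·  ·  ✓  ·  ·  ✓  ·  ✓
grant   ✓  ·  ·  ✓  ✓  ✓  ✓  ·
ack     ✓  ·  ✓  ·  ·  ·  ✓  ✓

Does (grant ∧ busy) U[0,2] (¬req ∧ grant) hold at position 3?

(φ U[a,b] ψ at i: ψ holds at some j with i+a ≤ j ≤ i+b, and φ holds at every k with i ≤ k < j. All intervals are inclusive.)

True

Need some j in [3,5] with (¬req ∧ grant), and (grant ∧ busy) at every k in [3,j-1].
  j=3: (¬req ∧ grant) holds; no prefix to check → satisfied.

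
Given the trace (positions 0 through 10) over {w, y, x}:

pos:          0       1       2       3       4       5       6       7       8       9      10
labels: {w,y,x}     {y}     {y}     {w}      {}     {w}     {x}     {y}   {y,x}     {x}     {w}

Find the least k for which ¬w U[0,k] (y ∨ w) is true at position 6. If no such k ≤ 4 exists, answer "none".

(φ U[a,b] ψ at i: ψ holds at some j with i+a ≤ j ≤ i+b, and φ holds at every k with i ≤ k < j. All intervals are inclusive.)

1

Need earliest j ≥ 6 with (y ∨ w), and ¬w at every k in [6,j-1].
  j=6: rhs fails.
  j=7: rhs holds; lhs holds on [6,6]. k = 1.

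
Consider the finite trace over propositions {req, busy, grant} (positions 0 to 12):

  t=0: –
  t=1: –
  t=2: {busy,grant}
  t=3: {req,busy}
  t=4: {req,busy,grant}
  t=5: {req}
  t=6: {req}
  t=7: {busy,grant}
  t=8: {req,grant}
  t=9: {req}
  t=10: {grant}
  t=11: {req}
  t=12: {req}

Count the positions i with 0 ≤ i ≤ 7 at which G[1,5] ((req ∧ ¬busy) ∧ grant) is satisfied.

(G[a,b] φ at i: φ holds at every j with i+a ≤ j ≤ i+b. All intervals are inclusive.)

0

Evaluate at each i in [0,7]:
  i=0: ✗ (fails at j=1)
  i=1: ✗ (fails at j=2)
  i=2: ✗ (fails at j=3)
  i=3: ✗ (fails at j=4)
  i=4: ✗ (fails at j=5)
  i=5: ✗ (fails at j=6)
  i=6: ✗ (fails at j=7)
  i=7: ✗ (fails at j=9)
Positions where it holds: {} → 0.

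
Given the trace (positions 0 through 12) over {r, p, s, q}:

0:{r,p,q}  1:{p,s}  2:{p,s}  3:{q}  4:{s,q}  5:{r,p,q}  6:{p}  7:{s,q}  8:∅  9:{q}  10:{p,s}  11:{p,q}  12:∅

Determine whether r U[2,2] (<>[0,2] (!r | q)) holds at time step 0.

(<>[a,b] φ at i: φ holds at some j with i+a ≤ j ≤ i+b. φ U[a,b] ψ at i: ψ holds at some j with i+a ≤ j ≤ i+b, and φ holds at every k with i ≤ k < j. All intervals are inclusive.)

Does not hold

Need some j in [2,2] with <>[0,2] (!r | q), and r at every k in [0,j-1].
  j=2: <>[0,2] (!r | q) holds, but r fails at k=1 → not this j.
No j in the window works → until fails.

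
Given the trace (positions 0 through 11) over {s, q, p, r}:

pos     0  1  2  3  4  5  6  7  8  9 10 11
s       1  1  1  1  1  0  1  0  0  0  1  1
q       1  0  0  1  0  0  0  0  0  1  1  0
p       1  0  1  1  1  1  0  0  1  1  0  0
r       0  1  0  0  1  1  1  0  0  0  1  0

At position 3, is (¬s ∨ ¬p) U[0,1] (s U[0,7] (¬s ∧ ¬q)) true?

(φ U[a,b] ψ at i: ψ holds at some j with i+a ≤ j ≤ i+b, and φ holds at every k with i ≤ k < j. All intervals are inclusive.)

Holds

Need some j in [3,4] with (s U[0,7] (¬s ∧ ¬q)), and (¬s ∨ ¬p) at every k in [3,j-1].
  j=3: (s U[0,7] (¬s ∧ ¬q)) holds; no prefix to check → satisfied.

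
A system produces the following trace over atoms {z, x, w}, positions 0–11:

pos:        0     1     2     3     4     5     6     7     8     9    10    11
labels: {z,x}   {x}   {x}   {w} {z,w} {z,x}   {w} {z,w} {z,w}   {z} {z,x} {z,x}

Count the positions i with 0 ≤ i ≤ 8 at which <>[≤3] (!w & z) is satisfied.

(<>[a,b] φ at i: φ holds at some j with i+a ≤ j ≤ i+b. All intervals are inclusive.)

8

Evaluate at each i in [0,8]:
  i=0: ✓ (witness j=0)
  i=1: ✗ (none in [1,4])
  i=2: ✓ (witness j=5)
  i=3: ✓ (witness j=5)
  i=4: ✓ (witness j=5)
  i=5: ✓ (witness j=5)
  i=6: ✓ (witness j=9)
  i=7: ✓ (witness j=9)
  i=8: ✓ (witness j=9)
Positions where it holds: {0, 2, 3, 4, 5, 6, 7, 8} → 8.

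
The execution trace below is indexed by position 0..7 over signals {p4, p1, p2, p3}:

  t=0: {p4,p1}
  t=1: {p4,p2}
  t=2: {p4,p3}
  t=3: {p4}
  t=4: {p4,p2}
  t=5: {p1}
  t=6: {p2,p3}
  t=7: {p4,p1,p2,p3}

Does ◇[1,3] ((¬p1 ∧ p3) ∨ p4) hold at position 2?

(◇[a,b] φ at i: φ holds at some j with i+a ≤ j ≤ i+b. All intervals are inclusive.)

Check ((¬p1 ∧ p3) ∨ p4) at each j in [3,5]:
  j=3: true
  j=4: true
  j=5: false
Found at j=3 → formula holds.

Yes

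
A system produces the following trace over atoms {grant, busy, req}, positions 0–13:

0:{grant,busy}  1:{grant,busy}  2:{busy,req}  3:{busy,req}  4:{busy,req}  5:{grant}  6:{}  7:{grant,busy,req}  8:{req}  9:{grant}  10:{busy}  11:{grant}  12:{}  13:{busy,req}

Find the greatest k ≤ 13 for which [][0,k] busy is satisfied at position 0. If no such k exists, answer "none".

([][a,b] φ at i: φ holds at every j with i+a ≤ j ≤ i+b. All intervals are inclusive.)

busy must hold from j=0 onward; find where it first fails.
  j=0: holds
  j=1: holds
  j=2: holds
  j=3: holds
  j=4: holds
  j=5: fails
Holds on [0,4], so largest k = 4.

4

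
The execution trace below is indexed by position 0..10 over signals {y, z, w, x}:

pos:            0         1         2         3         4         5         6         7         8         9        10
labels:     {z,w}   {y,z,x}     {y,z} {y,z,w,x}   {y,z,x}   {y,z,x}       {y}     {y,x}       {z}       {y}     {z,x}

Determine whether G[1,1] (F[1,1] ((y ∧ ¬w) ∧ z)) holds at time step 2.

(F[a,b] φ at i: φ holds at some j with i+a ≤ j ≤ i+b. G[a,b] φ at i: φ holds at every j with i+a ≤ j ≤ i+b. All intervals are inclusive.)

Check F[1,1] ((y ∧ ¬w) ∧ z) at every j in [3,3]:
  j=3: holds (witness at 4)
All positions satisfy it → formula holds.

Holds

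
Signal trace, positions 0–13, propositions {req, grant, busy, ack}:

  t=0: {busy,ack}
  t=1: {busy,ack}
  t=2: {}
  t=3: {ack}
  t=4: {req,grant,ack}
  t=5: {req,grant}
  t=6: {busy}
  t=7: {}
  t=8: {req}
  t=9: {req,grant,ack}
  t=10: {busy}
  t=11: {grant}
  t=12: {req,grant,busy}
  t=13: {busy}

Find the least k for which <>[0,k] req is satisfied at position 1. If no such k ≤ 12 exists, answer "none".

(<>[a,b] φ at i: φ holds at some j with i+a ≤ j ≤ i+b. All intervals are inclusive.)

3

Scan j = 1,2,… for req:
  j=1: fails
  j=2: fails
  j=3: fails
  j=4: holds
First hit at j=4, so smallest k = 4-1 = 3.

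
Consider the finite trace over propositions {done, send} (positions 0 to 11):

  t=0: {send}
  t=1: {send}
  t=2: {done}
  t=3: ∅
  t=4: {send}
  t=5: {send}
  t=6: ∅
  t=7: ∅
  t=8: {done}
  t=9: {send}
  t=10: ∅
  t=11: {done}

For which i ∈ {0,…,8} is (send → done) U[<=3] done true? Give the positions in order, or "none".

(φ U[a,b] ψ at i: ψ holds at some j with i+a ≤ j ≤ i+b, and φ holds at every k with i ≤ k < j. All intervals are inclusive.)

Evaluate at each i in [0,8]:
  i=0: ✗ (lhs fails at k=0 before rhs at j=2)
  i=1: ✗ (lhs fails at k=1 before rhs at j=2)
  i=2: ✓ (rhs at j=2)
  i=3: ✗ (no rhs in [3,6])
  i=4: ✗ (no rhs in [4,7])
  i=5: ✗ (lhs fails at k=5 before rhs at j=8)
  i=6: ✓ (rhs at j=8; lhs holds on [6,7])
  i=7: ✓ (rhs at j=8; lhs holds on [7,7])
  i=8: ✓ (rhs at j=8)

2, 6, 7, 8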